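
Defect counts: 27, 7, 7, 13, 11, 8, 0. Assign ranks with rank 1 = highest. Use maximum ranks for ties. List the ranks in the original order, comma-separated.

Sorted (descending): 27, 13, 11, 8, 7, 7, 0
The 2 values of 7 occupy positions 5–6 → each gets rank 6.

1, 6, 6, 2, 3, 4, 7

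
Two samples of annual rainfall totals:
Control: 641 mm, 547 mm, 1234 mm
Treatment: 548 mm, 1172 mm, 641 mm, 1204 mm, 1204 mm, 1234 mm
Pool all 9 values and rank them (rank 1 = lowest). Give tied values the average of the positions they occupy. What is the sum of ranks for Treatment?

32

Sorted (ascending): 547, 548, 641, 641, 1172, 1204, 1204, 1234, 1234
The 2 values of 641 occupy positions 3–4 → average rank (3+4)/2 = 3.5.
The 2 values of 1204 occupy positions 6–7 → average rank (6+7)/2 = 6.5.
The 2 values of 1234 occupy positions 8–9 → average rank (8+9)/2 = 8.5.
Treatment values → pooled ranks: 548→2, 1172→5, 641→3.5, 1204→6.5, 1204→6.5, 1234→8.5
Rank sum = 2 + 5 + 3.5 + 6.5 + 6.5 + 8.5 = 32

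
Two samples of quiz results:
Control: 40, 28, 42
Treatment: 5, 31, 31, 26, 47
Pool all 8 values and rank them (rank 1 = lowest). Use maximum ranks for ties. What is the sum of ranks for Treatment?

21

Sorted (ascending): 5, 26, 28, 31, 31, 40, 42, 47
The 2 values of 31 occupy positions 4–5 → each gets rank 5.
Treatment values → pooled ranks: 5→1, 31→5, 31→5, 26→2, 47→8
Rank sum = 1 + 5 + 5 + 2 + 8 = 21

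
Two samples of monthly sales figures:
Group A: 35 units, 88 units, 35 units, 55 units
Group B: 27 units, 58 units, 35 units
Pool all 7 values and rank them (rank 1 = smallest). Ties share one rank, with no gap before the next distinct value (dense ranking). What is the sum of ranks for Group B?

Sorted (ascending): 27, 35, 35, 35, 55, 58, 88
The 3 values of 35 share dense rank 2.
Remaining distinct values take the next consecutive integers.
Group B values → pooled ranks: 27→1, 58→4, 35→2
Rank sum = 1 + 4 + 2 = 7

7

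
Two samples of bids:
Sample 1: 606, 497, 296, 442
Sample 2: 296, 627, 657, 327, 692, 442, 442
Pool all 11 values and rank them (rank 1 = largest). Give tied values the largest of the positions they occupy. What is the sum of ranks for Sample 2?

Sorted (descending): 692, 657, 627, 606, 497, 442, 442, 442, 327, 296, 296
The 3 values of 442 occupy positions 6–8 → each gets rank 8.
The 2 values of 296 occupy positions 10–11 → each gets rank 11.
Sample 2 values → pooled ranks: 296→11, 627→3, 657→2, 327→9, 692→1, 442→8, 442→8
Rank sum = 11 + 3 + 2 + 9 + 1 + 8 + 8 = 42

42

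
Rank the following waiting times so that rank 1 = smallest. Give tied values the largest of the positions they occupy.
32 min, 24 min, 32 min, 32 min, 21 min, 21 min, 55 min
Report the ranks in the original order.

Sorted (ascending): 21, 21, 24, 32, 32, 32, 55
The 2 values of 21 occupy positions 1–2 → each gets rank 2.
The 3 values of 32 occupy positions 4–6 → each gets rank 6.

6, 3, 6, 6, 2, 2, 7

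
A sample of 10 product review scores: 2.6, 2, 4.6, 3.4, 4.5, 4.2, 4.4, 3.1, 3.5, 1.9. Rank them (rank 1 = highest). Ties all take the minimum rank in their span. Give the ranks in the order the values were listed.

Sorted (descending): 4.6, 4.5, 4.4, 4.2, 3.5, 3.4, 3.1, 2.6, 2, 1.9
No ties — each value takes its position as its rank.

8, 9, 1, 6, 2, 4, 3, 7, 5, 10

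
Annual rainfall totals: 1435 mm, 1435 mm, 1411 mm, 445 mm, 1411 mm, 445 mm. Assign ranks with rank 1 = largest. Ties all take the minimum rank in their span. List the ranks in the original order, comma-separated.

1, 1, 3, 5, 3, 5

Sorted (descending): 1435, 1435, 1411, 1411, 445, 445
The 2 values of 1435 occupy positions 1–2 → each gets rank 1.
The 2 values of 1411 occupy positions 3–4 → each gets rank 3.
The 2 values of 445 occupy positions 5–6 → each gets rank 5.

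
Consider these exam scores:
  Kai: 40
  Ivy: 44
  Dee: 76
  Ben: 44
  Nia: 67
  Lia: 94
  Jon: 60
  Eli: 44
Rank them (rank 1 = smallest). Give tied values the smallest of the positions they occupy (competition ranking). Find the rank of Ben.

Sorted (ascending): 40, 44, 44, 44, 60, 67, 76, 94
The 3 values of 44 occupy positions 2–4 → each gets rank 2.
Ben has value 44 → rank 2.

2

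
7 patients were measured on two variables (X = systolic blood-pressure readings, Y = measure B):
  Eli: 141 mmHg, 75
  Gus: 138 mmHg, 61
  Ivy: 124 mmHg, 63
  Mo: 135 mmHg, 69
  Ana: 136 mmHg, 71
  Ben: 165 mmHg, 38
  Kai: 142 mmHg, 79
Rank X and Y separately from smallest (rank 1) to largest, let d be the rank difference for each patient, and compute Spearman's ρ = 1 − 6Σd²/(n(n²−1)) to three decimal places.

Ranks of variable 1: 5, 4, 1, 2, 3, 7, 6
Ranks of variable 2: 6, 2, 3, 4, 5, 1, 7
d = r₁ − r₂: -1, 2, -2, -2, -2, 6, -1
d²: 1, 4, 4, 4, 4, 36, 1; Σd² = 54
ρ = 1 − 6·54/(7·48) = 1 − 324/336 = 0.036

0.036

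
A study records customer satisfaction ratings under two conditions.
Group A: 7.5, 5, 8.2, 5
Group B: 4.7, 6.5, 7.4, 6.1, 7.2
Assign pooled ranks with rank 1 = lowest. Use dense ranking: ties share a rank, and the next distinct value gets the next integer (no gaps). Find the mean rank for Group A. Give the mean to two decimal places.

4.75

Sorted (ascending): 4.7, 5, 5, 6.1, 6.5, 7.2, 7.4, 7.5, 8.2
The 2 values of 5 share dense rank 2.
Remaining distinct values take the next consecutive integers.
Group A values → pooled ranks: 7.5→7, 5→2, 8.2→8, 5→2
Mean rank = (7 + 2 + 8 + 2) / 4 = 4.75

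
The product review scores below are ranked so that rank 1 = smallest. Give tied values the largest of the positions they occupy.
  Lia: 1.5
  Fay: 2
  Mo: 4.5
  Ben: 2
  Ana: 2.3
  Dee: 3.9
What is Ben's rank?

3

Sorted (ascending): 1.5, 2, 2, 2.3, 3.9, 4.5
The 2 values of 2 occupy positions 2–3 → each gets rank 3.
Ben has value 2 → rank 3.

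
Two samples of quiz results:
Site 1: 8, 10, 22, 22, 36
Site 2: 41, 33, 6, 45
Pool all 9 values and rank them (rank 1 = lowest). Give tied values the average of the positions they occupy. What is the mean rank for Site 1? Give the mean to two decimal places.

4.20

Sorted (ascending): 6, 8, 10, 22, 22, 33, 36, 41, 45
The 2 values of 22 occupy positions 4–5 → average rank (4+5)/2 = 4.5.
Site 1 values → pooled ranks: 8→2, 10→3, 22→4.5, 22→4.5, 36→7
Mean rank = (2 + 3 + 4.5 + 4.5 + 7) / 5 = 4.20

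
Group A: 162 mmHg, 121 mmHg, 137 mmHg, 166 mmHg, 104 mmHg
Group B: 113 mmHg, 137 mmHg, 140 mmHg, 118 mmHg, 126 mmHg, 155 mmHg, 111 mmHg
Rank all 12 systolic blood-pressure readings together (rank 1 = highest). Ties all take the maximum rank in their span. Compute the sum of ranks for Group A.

29

Sorted (descending): 166, 162, 155, 140, 137, 137, 126, 121, 118, 113, 111, 104
The 2 values of 137 occupy positions 5–6 → each gets rank 6.
Group A values → pooled ranks: 162→2, 121→8, 137→6, 166→1, 104→12
Rank sum = 2 + 8 + 6 + 1 + 12 = 29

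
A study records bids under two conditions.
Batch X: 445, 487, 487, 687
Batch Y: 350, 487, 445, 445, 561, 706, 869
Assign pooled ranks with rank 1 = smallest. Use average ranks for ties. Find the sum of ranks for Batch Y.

42

Sorted (ascending): 350, 445, 445, 445, 487, 487, 487, 561, 687, 706, 869
The 3 values of 445 occupy positions 2–4 → average rank 3.
The 3 values of 487 occupy positions 5–7 → average rank 6.
Batch Y values → pooled ranks: 350→1, 487→6, 445→3, 445→3, 561→8, 706→10, 869→11
Rank sum = 1 + 6 + 3 + 3 + 8 + 10 + 11 = 42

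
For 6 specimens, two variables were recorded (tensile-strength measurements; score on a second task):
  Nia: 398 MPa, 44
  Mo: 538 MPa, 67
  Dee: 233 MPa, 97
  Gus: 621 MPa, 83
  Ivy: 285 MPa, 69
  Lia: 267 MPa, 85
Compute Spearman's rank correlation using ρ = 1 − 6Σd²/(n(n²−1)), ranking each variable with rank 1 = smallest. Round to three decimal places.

-0.600

Ranks of variable 1: 4, 5, 1, 6, 3, 2
Ranks of variable 2: 1, 2, 6, 4, 3, 5
d = r₁ − r₂: 3, 3, -5, 2, 0, -3
d²: 9, 9, 25, 4, 0, 9; Σd² = 56
ρ = 1 − 6·56/(6·35) = 1 − 336/210 = -0.600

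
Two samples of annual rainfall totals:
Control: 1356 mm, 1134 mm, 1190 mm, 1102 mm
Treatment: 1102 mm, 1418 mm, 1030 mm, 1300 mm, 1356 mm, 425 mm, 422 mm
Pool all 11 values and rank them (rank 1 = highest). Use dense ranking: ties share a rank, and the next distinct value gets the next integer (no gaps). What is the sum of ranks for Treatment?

36

Sorted (descending): 1418, 1356, 1356, 1300, 1190, 1134, 1102, 1102, 1030, 425, 422
The 2 values of 1356 share dense rank 2.
The 2 values of 1102 share dense rank 6.
Remaining distinct values take the next consecutive integers.
Treatment values → pooled ranks: 1102→6, 1418→1, 1030→7, 1300→3, 1356→2, 425→8, 422→9
Rank sum = 6 + 1 + 7 + 3 + 2 + 8 + 9 = 36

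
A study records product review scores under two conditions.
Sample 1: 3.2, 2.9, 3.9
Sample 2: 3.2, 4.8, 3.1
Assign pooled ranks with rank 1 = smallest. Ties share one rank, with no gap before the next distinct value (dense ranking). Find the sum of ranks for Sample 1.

Sorted (ascending): 2.9, 3.1, 3.2, 3.2, 3.9, 4.8
The 2 values of 3.2 share dense rank 3.
Remaining distinct values take the next consecutive integers.
Sample 1 values → pooled ranks: 3.2→3, 2.9→1, 3.9→4
Rank sum = 3 + 1 + 4 = 8

8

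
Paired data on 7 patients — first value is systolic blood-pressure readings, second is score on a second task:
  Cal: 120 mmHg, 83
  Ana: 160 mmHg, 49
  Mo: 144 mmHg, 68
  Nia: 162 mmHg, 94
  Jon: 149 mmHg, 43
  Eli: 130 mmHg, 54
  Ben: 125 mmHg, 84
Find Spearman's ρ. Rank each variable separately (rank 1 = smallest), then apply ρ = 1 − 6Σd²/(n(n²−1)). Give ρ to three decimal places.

Ranks of variable 1: 1, 6, 4, 7, 5, 3, 2
Ranks of variable 2: 5, 2, 4, 7, 1, 3, 6
d = r₁ − r₂: -4, 4, 0, 0, 4, 0, -4
d²: 16, 16, 0, 0, 16, 0, 16; Σd² = 64
ρ = 1 − 6·64/(7·48) = 1 − 384/336 = -0.143

-0.143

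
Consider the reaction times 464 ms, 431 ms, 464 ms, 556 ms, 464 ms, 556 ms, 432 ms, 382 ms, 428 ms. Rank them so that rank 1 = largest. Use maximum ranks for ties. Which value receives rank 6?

432

Sorted (descending): 556, 556, 464, 464, 464, 432, 431, 428, 382
The 2 values of 556 occupy positions 1–2 → each gets rank 2.
The 3 values of 464 occupy positions 3–5 → each gets rank 5.
Rank 6 → value 432.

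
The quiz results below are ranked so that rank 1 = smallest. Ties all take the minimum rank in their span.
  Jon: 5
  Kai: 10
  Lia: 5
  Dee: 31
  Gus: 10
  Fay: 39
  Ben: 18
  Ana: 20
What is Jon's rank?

1

Sorted (ascending): 5, 5, 10, 10, 18, 20, 31, 39
The 2 values of 5 occupy positions 1–2 → each gets rank 1.
The 2 values of 10 occupy positions 3–4 → each gets rank 3.
Jon has value 5 → rank 1.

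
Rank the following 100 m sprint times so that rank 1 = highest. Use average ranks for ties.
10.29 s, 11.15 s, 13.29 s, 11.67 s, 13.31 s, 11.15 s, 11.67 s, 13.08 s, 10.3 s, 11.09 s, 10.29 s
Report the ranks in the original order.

Sorted (descending): 13.31, 13.29, 13.08, 11.67, 11.67, 11.15, 11.15, 11.09, 10.3, 10.29, 10.29
The 2 values of 11.67 occupy positions 4–5 → average rank (4+5)/2 = 4.5.
The 2 values of 11.15 occupy positions 6–7 → average rank (6+7)/2 = 6.5.
The 2 values of 10.29 occupy positions 10–11 → average rank (10+11)/2 = 10.5.

10.5, 6.5, 2, 4.5, 1, 6.5, 4.5, 3, 9, 8, 10.5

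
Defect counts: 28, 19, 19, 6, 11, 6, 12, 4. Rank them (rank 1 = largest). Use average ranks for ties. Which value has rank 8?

Sorted (descending): 28, 19, 19, 12, 11, 6, 6, 4
The 2 values of 19 occupy positions 2–3 → average rank (2+3)/2 = 2.5.
The 2 values of 6 occupy positions 6–7 → average rank (6+7)/2 = 6.5.
Rank 8 → value 4.

4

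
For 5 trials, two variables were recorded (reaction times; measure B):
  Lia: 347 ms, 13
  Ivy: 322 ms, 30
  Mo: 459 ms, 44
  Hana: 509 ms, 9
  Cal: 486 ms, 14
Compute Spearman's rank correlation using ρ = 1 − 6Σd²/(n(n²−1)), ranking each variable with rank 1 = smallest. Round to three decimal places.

Ranks of variable 1: 2, 1, 3, 5, 4
Ranks of variable 2: 2, 4, 5, 1, 3
d = r₁ − r₂: 0, -3, -2, 4, 1
d²: 0, 9, 4, 16, 1; Σd² = 30
ρ = 1 − 6·30/(5·24) = 1 − 180/120 = -0.500

-0.500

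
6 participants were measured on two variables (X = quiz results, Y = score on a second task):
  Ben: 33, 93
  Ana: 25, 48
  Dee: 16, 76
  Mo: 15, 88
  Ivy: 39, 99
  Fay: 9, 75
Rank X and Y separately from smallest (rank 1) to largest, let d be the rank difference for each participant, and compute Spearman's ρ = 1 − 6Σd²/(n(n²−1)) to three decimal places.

0.600

Ranks of variable 1: 5, 4, 3, 2, 6, 1
Ranks of variable 2: 5, 1, 3, 4, 6, 2
d = r₁ − r₂: 0, 3, 0, -2, 0, -1
d²: 0, 9, 0, 4, 0, 1; Σd² = 14
ρ = 1 − 6·14/(6·35) = 1 − 84/210 = 0.600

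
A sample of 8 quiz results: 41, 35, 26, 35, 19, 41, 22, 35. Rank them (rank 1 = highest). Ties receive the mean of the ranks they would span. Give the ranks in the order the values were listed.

1.5, 4, 6, 4, 8, 1.5, 7, 4

Sorted (descending): 41, 41, 35, 35, 35, 26, 22, 19
The 2 values of 41 occupy positions 1–2 → average rank (1+2)/2 = 1.5.
The 3 values of 35 occupy positions 3–5 → average rank 4.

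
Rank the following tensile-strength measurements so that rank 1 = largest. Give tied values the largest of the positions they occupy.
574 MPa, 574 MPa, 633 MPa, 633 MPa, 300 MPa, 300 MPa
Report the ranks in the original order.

Sorted (descending): 633, 633, 574, 574, 300, 300
The 2 values of 633 occupy positions 1–2 → each gets rank 2.
The 2 values of 574 occupy positions 3–4 → each gets rank 4.
The 2 values of 300 occupy positions 5–6 → each gets rank 6.

4, 4, 2, 2, 6, 6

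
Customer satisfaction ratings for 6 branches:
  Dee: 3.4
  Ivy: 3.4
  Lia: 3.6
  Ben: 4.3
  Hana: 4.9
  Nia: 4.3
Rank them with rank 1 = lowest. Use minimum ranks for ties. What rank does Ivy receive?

Sorted (ascending): 3.4, 3.4, 3.6, 4.3, 4.3, 4.9
The 2 values of 3.4 occupy positions 1–2 → each gets rank 1.
The 2 values of 4.3 occupy positions 4–5 → each gets rank 4.
Ivy has value 3.4 → rank 1.

1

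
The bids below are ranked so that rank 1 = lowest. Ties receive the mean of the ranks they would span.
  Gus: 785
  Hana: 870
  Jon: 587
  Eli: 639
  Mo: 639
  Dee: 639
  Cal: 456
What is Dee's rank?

Sorted (ascending): 456, 587, 639, 639, 639, 785, 870
The 3 values of 639 occupy positions 3–5 → average rank 4.
Dee has value 639 → rank 4.

4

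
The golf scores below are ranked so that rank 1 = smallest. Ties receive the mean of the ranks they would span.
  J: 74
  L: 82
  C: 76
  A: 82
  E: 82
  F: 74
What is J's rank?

Sorted (ascending): 74, 74, 76, 82, 82, 82
The 2 values of 74 occupy positions 1–2 → average rank (1+2)/2 = 1.5.
The 3 values of 82 occupy positions 4–6 → average rank 5.
J has value 74 → rank 1.5.

1.5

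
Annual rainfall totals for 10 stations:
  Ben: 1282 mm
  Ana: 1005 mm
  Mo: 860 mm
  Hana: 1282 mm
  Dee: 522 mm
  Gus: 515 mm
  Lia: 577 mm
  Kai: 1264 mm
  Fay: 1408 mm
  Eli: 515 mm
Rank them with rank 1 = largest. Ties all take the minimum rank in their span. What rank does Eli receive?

9

Sorted (descending): 1408, 1282, 1282, 1264, 1005, 860, 577, 522, 515, 515
The 2 values of 1282 occupy positions 2–3 → each gets rank 2.
The 2 values of 515 occupy positions 9–10 → each gets rank 9.
Eli has value 515 mm → rank 9.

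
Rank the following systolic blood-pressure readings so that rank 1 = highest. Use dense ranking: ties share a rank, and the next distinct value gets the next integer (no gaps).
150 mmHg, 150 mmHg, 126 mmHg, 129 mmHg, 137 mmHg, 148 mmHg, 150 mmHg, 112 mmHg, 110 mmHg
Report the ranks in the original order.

1, 1, 5, 4, 3, 2, 1, 6, 7

Sorted (descending): 150, 150, 150, 148, 137, 129, 126, 112, 110
The 3 values of 150 share dense rank 1.
Remaining distinct values take the next consecutive integers.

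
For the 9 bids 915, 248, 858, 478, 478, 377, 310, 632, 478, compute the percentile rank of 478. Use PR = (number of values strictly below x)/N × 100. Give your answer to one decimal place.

N = 9.
Strictly below 478: 3. Equal to 478: 3.
PR = 3/9 × 100 = 33.3

33.3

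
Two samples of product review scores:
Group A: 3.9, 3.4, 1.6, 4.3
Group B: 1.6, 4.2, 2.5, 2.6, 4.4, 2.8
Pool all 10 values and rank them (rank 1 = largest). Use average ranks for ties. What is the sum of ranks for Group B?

34.5

Sorted (descending): 4.4, 4.3, 4.2, 3.9, 3.4, 2.8, 2.6, 2.5, 1.6, 1.6
The 2 values of 1.6 occupy positions 9–10 → average rank (9+10)/2 = 9.5.
Group B values → pooled ranks: 1.6→9.5, 4.2→3, 2.5→8, 2.6→7, 4.4→1, 2.8→6
Rank sum = 9.5 + 3 + 8 + 7 + 1 + 6 = 34.5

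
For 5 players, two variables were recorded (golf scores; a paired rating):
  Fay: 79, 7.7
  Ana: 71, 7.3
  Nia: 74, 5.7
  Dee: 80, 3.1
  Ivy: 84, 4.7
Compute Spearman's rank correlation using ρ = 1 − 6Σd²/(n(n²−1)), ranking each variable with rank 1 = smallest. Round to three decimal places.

Ranks of variable 1: 3, 1, 2, 4, 5
Ranks of variable 2: 5, 4, 3, 1, 2
d = r₁ − r₂: -2, -3, -1, 3, 3
d²: 4, 9, 1, 9, 9; Σd² = 32
ρ = 1 − 6·32/(5·24) = 1 − 192/120 = -0.600

-0.600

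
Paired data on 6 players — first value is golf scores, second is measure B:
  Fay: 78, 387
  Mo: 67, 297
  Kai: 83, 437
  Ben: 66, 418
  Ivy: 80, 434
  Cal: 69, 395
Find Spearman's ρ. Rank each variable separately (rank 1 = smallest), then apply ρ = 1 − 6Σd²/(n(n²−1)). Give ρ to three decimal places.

Ranks of variable 1: 4, 2, 6, 1, 5, 3
Ranks of variable 2: 2, 1, 6, 4, 5, 3
d = r₁ − r₂: 2, 1, 0, -3, 0, 0
d²: 4, 1, 0, 9, 0, 0; Σd² = 14
ρ = 1 − 6·14/(6·35) = 1 − 84/210 = 0.600

0.600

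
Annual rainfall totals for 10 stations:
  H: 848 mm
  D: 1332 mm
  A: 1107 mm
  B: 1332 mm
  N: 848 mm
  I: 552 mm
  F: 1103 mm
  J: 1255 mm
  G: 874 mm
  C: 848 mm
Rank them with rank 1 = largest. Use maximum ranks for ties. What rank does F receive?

Sorted (descending): 1332, 1332, 1255, 1107, 1103, 874, 848, 848, 848, 552
The 2 values of 1332 occupy positions 1–2 → each gets rank 2.
The 3 values of 848 occupy positions 7–9 → each gets rank 9.
F has value 1103 mm → rank 5.

5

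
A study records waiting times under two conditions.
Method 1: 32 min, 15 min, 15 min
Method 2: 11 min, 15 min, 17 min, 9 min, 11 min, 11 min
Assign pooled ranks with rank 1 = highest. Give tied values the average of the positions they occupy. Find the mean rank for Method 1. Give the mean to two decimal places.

Sorted (descending): 32, 17, 15, 15, 15, 11, 11, 11, 9
The 3 values of 15 occupy positions 3–5 → average rank 4.
The 3 values of 11 occupy positions 6–8 → average rank 7.
Method 1 values → pooled ranks: 32→1, 15→4, 15→4
Mean rank = (1 + 4 + 4) / 3 = 3.00

3.00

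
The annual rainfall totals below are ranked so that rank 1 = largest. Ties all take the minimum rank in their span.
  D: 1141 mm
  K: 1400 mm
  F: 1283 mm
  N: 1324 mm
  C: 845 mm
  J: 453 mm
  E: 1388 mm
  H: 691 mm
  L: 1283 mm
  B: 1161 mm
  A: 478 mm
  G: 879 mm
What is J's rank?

12

Sorted (descending): 1400, 1388, 1324, 1283, 1283, 1161, 1141, 879, 845, 691, 478, 453
The 2 values of 1283 occupy positions 4–5 → each gets rank 4.
J has value 453 mm → rank 12.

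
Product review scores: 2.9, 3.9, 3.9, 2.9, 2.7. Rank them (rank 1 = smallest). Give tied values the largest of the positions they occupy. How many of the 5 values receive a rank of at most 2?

1

Sorted (ascending): 2.7, 2.9, 2.9, 3.9, 3.9
The 2 values of 2.9 occupy positions 2–3 → each gets rank 3.
The 2 values of 3.9 occupy positions 4–5 → each gets rank 5.
Ranks ≤ 2: {1} → 1 value.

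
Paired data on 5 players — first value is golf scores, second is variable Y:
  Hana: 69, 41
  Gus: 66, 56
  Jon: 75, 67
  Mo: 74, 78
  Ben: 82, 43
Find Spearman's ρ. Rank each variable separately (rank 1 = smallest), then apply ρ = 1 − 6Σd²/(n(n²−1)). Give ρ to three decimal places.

0.100

Ranks of variable 1: 2, 1, 4, 3, 5
Ranks of variable 2: 1, 3, 4, 5, 2
d = r₁ − r₂: 1, -2, 0, -2, 3
d²: 1, 4, 0, 4, 9; Σd² = 18
ρ = 1 − 6·18/(5·24) = 1 − 108/120 = 0.100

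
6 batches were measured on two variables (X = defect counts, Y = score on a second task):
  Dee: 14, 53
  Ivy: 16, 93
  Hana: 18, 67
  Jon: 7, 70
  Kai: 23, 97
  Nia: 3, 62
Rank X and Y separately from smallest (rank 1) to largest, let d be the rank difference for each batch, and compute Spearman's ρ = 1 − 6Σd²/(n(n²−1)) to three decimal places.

Ranks of variable 1: 3, 4, 5, 2, 6, 1
Ranks of variable 2: 1, 5, 3, 4, 6, 2
d = r₁ − r₂: 2, -1, 2, -2, 0, -1
d²: 4, 1, 4, 4, 0, 1; Σd² = 14
ρ = 1 − 6·14/(6·35) = 1 − 84/210 = 0.600

0.600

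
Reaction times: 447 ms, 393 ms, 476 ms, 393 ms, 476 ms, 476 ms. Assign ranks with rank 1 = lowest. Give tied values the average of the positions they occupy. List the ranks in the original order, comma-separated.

Sorted (ascending): 393, 393, 447, 476, 476, 476
The 2 values of 393 occupy positions 1–2 → average rank (1+2)/2 = 1.5.
The 3 values of 476 occupy positions 4–6 → average rank 5.

3, 1.5, 5, 1.5, 5, 5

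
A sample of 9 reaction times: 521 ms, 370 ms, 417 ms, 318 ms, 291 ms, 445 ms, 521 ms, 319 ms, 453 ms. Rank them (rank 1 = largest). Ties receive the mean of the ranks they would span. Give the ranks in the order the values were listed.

1.5, 6, 5, 8, 9, 4, 1.5, 7, 3

Sorted (descending): 521, 521, 453, 445, 417, 370, 319, 318, 291
The 2 values of 521 occupy positions 1–2 → average rank (1+2)/2 = 1.5.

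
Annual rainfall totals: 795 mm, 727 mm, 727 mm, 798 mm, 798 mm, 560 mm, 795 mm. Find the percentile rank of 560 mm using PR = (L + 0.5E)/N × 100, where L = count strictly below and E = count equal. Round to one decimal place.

7.1

N = 7.
Strictly below 560: 0. Equal to 560: 1.
PR = (0 + 0.5·1)/7 × 100 = 7.1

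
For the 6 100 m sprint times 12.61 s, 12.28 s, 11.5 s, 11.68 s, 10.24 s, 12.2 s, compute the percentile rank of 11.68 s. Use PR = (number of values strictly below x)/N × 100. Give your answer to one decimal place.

33.3

N = 6.
Strictly below 11.68: 2. Equal to 11.68: 1.
PR = 2/6 × 100 = 33.3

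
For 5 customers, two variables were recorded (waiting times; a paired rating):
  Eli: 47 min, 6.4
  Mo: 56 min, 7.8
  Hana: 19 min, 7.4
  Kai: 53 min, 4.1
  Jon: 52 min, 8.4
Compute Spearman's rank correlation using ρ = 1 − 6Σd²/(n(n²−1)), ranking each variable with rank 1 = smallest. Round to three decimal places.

Ranks of variable 1: 2, 5, 1, 4, 3
Ranks of variable 2: 2, 4, 3, 1, 5
d = r₁ − r₂: 0, 1, -2, 3, -2
d²: 0, 1, 4, 9, 4; Σd² = 18
ρ = 1 − 6·18/(5·24) = 1 − 108/120 = 0.100

0.100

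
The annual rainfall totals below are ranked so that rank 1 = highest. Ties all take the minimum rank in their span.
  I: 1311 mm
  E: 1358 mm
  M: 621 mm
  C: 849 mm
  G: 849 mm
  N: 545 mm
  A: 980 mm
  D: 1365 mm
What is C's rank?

Sorted (descending): 1365, 1358, 1311, 980, 849, 849, 621, 545
The 2 values of 849 occupy positions 5–6 → each gets rank 5.
C has value 849 mm → rank 5.

5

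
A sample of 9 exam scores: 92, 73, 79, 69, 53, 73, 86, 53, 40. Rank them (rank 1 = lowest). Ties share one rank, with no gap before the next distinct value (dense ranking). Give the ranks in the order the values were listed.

Sorted (ascending): 40, 53, 53, 69, 73, 73, 79, 86, 92
The 2 values of 53 share dense rank 2.
The 2 values of 73 share dense rank 4.
Remaining distinct values take the next consecutive integers.

7, 4, 5, 3, 2, 4, 6, 2, 1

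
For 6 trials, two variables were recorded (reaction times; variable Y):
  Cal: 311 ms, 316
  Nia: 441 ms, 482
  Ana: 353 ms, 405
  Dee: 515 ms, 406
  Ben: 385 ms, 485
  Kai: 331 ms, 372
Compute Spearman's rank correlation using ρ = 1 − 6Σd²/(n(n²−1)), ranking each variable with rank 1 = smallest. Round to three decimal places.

0.771

Ranks of variable 1: 1, 5, 3, 6, 4, 2
Ranks of variable 2: 1, 5, 3, 4, 6, 2
d = r₁ − r₂: 0, 0, 0, 2, -2, 0
d²: 0, 0, 0, 4, 4, 0; Σd² = 8
ρ = 1 − 6·8/(6·35) = 1 − 48/210 = 0.771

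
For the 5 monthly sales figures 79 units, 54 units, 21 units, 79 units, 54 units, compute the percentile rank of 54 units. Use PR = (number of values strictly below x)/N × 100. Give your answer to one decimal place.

N = 5.
Strictly below 54: 1. Equal to 54: 2.
PR = 1/5 × 100 = 20.0

20.0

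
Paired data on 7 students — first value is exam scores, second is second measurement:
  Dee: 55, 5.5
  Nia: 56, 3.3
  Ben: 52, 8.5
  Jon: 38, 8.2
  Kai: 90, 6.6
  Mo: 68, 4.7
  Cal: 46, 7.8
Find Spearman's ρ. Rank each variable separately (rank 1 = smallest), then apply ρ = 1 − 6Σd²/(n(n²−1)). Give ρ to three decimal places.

Ranks of variable 1: 4, 5, 3, 1, 7, 6, 2
Ranks of variable 2: 3, 1, 7, 6, 4, 2, 5
d = r₁ − r₂: 1, 4, -4, -5, 3, 4, -3
d²: 1, 16, 16, 25, 9, 16, 9; Σd² = 92
ρ = 1 − 6·92/(7·48) = 1 − 552/336 = -0.643

-0.643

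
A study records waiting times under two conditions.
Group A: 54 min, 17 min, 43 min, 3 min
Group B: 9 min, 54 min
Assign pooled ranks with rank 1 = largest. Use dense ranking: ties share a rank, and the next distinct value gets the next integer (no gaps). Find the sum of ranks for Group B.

Sorted (descending): 54, 54, 43, 17, 9, 3
The 2 values of 54 share dense rank 1.
Remaining distinct values take the next consecutive integers.
Group B values → pooled ranks: 9→4, 54→1
Rank sum = 4 + 1 = 5

5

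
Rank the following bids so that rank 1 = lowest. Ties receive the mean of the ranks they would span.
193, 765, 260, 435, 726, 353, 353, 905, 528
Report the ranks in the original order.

1, 8, 2, 5, 7, 3.5, 3.5, 9, 6

Sorted (ascending): 193, 260, 353, 353, 435, 528, 726, 765, 905
The 2 values of 353 occupy positions 3–4 → average rank (3+4)/2 = 3.5.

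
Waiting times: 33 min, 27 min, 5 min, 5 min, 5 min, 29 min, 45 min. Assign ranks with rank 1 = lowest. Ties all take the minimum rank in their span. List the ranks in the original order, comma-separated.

6, 4, 1, 1, 1, 5, 7

Sorted (ascending): 5, 5, 5, 27, 29, 33, 45
The 3 values of 5 occupy positions 1–3 → each gets rank 1.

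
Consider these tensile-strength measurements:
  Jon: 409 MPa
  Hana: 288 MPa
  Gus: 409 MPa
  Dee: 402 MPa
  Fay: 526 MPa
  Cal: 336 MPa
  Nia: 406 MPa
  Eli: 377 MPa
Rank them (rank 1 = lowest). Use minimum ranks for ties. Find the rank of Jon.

6

Sorted (ascending): 288, 336, 377, 402, 406, 409, 409, 526
The 2 values of 409 occupy positions 6–7 → each gets rank 6.
Jon has value 409 MPa → rank 6.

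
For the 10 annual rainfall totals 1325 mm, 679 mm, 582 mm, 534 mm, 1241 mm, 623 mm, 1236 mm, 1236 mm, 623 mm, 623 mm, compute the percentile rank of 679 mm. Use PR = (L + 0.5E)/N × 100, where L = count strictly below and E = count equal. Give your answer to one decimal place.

N = 10.
Strictly below 679: 5. Equal to 679: 1.
PR = (5 + 0.5·1)/10 × 100 = 55.0

55.0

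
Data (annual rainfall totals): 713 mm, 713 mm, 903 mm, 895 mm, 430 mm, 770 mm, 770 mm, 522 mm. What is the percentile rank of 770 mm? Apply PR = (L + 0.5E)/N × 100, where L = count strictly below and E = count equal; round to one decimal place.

62.5

N = 8.
Strictly below 770: 4. Equal to 770: 2.
PR = (4 + 0.5·2)/8 × 100 = 62.5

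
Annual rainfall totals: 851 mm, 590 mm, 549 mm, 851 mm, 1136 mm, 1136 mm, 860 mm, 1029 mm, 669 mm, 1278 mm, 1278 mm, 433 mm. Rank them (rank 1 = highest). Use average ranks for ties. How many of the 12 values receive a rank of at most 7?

6

Sorted (descending): 1278, 1278, 1136, 1136, 1029, 860, 851, 851, 669, 590, 549, 433
The 2 values of 1278 occupy positions 1–2 → average rank (1+2)/2 = 1.5.
The 2 values of 1136 occupy positions 3–4 → average rank (3+4)/2 = 3.5.
The 2 values of 851 occupy positions 7–8 → average rank (7+8)/2 = 7.5.
Ranks ≤ 7: {1.5, 1.5, 3.5, 3.5, 5, 6} → 6 values.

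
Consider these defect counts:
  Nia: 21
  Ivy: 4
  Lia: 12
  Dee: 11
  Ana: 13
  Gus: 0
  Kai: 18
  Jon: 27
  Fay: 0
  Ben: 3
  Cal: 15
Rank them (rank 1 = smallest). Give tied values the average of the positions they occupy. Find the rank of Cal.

Sorted (ascending): 0, 0, 3, 4, 11, 12, 13, 15, 18, 21, 27
The 2 values of 0 occupy positions 1–2 → average rank (1+2)/2 = 1.5.
Cal has value 15 → rank 8.

8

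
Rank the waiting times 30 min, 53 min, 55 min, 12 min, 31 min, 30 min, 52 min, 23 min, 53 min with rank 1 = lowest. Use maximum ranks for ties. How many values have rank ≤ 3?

2

Sorted (ascending): 12, 23, 30, 30, 31, 52, 53, 53, 55
The 2 values of 30 occupy positions 3–4 → each gets rank 4.
The 2 values of 53 occupy positions 7–8 → each gets rank 8.
Ranks ≤ 3: {1, 2} → 2 values.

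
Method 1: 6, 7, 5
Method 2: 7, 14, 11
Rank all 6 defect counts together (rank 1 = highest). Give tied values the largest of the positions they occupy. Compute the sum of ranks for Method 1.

15

Sorted (descending): 14, 11, 7, 7, 6, 5
The 2 values of 7 occupy positions 3–4 → each gets rank 4.
Method 1 values → pooled ranks: 6→5, 7→4, 5→6
Rank sum = 5 + 4 + 6 = 15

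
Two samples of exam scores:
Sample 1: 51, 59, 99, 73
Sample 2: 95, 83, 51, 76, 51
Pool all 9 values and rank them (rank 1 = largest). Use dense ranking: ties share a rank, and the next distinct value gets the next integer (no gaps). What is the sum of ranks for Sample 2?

23

Sorted (descending): 99, 95, 83, 76, 73, 59, 51, 51, 51
The 3 values of 51 share dense rank 7.
Remaining distinct values take the next consecutive integers.
Sample 2 values → pooled ranks: 95→2, 83→3, 51→7, 76→4, 51→7
Rank sum = 2 + 3 + 7 + 4 + 7 = 23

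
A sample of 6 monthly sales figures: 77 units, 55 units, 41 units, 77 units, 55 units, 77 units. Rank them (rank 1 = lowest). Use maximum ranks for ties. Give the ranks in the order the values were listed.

Sorted (ascending): 41, 55, 55, 77, 77, 77
The 2 values of 55 occupy positions 2–3 → each gets rank 3.
The 3 values of 77 occupy positions 4–6 → each gets rank 6.

6, 3, 1, 6, 3, 6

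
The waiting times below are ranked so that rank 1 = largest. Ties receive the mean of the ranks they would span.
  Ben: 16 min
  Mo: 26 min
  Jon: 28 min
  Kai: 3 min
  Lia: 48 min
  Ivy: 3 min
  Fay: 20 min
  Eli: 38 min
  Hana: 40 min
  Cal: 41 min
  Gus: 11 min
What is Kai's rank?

10.5

Sorted (descending): 48, 41, 40, 38, 28, 26, 20, 16, 11, 3, 3
The 2 values of 3 occupy positions 10–11 → average rank (10+11)/2 = 10.5.
Kai has value 3 min → rank 10.5.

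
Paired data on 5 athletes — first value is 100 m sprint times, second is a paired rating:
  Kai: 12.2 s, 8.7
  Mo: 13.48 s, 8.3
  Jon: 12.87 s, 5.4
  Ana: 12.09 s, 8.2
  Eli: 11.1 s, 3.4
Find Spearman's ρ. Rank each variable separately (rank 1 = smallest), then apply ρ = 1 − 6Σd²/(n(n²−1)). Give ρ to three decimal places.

0.500

Ranks of variable 1: 3, 5, 4, 2, 1
Ranks of variable 2: 5, 4, 2, 3, 1
d = r₁ − r₂: -2, 1, 2, -1, 0
d²: 4, 1, 4, 1, 0; Σd² = 10
ρ = 1 − 6·10/(5·24) = 1 − 60/120 = 0.500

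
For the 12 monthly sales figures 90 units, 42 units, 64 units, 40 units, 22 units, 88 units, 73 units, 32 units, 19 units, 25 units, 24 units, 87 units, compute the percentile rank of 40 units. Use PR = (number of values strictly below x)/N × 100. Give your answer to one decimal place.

N = 12.
Strictly below 40: 5. Equal to 40: 1.
PR = 5/12 × 100 = 41.7

41.7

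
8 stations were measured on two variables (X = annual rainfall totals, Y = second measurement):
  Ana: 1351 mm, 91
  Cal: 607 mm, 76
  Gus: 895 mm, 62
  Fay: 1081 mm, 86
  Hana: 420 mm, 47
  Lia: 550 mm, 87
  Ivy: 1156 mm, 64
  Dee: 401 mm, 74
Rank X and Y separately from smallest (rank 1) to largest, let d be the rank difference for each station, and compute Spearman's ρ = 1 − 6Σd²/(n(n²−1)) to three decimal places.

0.381

Ranks of variable 1: 8, 4, 5, 6, 2, 3, 7, 1
Ranks of variable 2: 8, 5, 2, 6, 1, 7, 3, 4
d = r₁ − r₂: 0, -1, 3, 0, 1, -4, 4, -3
d²: 0, 1, 9, 0, 1, 16, 16, 9; Σd² = 52
ρ = 1 − 6·52/(8·63) = 1 − 312/504 = 0.381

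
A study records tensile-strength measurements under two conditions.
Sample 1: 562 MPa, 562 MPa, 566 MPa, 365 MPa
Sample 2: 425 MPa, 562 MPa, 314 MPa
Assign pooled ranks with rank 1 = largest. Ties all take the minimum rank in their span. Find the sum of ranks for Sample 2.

Sorted (descending): 566, 562, 562, 562, 425, 365, 314
The 3 values of 562 occupy positions 2–4 → each gets rank 2.
Sample 2 values → pooled ranks: 425→5, 562→2, 314→7
Rank sum = 5 + 2 + 7 = 14

14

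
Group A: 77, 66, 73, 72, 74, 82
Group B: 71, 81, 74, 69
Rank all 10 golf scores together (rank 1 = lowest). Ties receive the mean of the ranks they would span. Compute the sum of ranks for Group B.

Sorted (ascending): 66, 69, 71, 72, 73, 74, 74, 77, 81, 82
The 2 values of 74 occupy positions 6–7 → average rank (6+7)/2 = 6.5.
Group B values → pooled ranks: 71→3, 81→9, 74→6.5, 69→2
Rank sum = 3 + 9 + 6.5 + 2 = 20.5

20.5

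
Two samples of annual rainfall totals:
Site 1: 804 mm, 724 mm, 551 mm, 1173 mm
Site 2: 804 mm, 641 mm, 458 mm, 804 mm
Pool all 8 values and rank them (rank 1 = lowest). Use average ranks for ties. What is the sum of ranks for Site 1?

Sorted (ascending): 458, 551, 641, 724, 804, 804, 804, 1173
The 3 values of 804 occupy positions 5–7 → average rank 6.
Site 1 values → pooled ranks: 804→6, 724→4, 551→2, 1173→8
Rank sum = 6 + 4 + 2 + 8 = 20

20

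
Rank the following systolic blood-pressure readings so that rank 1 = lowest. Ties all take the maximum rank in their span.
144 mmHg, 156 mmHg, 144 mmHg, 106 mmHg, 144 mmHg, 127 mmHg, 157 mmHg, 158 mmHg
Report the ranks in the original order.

Sorted (ascending): 106, 127, 144, 144, 144, 156, 157, 158
The 3 values of 144 occupy positions 3–5 → each gets rank 5.

5, 6, 5, 1, 5, 2, 7, 8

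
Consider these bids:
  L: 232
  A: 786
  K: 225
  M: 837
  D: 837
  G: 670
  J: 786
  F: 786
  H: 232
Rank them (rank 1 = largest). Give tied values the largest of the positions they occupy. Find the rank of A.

5

Sorted (descending): 837, 837, 786, 786, 786, 670, 232, 232, 225
The 2 values of 837 occupy positions 1–2 → each gets rank 2.
The 3 values of 786 occupy positions 3–5 → each gets rank 5.
The 2 values of 232 occupy positions 7–8 → each gets rank 8.
A has value 786 → rank 5.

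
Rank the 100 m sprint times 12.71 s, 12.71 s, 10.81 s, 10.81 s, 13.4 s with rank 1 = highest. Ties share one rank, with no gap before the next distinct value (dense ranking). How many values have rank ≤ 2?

3

Sorted (descending): 13.4, 12.71, 12.71, 10.81, 10.81
The 2 values of 12.71 share dense rank 2.
The 2 values of 10.81 share dense rank 3.
Remaining distinct values take the next consecutive integers.
Ranks ≤ 2: {1, 2, 2} → 3 values.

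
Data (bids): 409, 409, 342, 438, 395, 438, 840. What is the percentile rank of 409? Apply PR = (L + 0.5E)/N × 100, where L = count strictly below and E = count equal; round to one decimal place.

42.9

N = 7.
Strictly below 409: 2. Equal to 409: 2.
PR = (2 + 0.5·2)/7 × 100 = 42.9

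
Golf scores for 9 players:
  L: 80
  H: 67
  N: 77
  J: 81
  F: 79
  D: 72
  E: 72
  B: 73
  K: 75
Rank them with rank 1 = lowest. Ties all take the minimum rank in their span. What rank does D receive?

2

Sorted (ascending): 67, 72, 72, 73, 75, 77, 79, 80, 81
The 2 values of 72 occupy positions 2–3 → each gets rank 2.
D has value 72 → rank 2.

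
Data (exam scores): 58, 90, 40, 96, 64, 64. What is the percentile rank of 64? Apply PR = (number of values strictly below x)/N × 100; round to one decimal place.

33.3

N = 6.
Strictly below 64: 2. Equal to 64: 2.
PR = 2/6 × 100 = 33.3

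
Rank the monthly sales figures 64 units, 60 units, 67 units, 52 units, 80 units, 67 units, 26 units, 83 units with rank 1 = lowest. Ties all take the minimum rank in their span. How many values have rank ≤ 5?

6

Sorted (ascending): 26, 52, 60, 64, 67, 67, 80, 83
The 2 values of 67 occupy positions 5–6 → each gets rank 5.
Ranks ≤ 5: {1, 2, 3, 4, 5, 5} → 6 values.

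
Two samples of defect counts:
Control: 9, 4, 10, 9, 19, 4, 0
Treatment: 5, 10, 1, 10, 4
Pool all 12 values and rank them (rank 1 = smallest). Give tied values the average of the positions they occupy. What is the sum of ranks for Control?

46

Sorted (ascending): 0, 1, 4, 4, 4, 5, 9, 9, 10, 10, 10, 19
The 3 values of 4 occupy positions 3–5 → average rank 4.
The 2 values of 9 occupy positions 7–8 → average rank (7+8)/2 = 7.5.
The 3 values of 10 occupy positions 9–11 → average rank 10.
Control values → pooled ranks: 9→7.5, 4→4, 10→10, 9→7.5, 19→12, 4→4, 0→1
Rank sum = 7.5 + 4 + 10 + 7.5 + 12 + 4 + 1 = 46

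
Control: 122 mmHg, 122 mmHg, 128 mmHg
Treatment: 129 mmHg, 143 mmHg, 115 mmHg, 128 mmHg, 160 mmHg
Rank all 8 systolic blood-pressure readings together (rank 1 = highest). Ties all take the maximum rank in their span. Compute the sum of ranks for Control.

Sorted (descending): 160, 143, 129, 128, 128, 122, 122, 115
The 2 values of 128 occupy positions 4–5 → each gets rank 5.
The 2 values of 122 occupy positions 6–7 → each gets rank 7.
Control values → pooled ranks: 122→7, 122→7, 128→5
Rank sum = 7 + 7 + 5 = 19

19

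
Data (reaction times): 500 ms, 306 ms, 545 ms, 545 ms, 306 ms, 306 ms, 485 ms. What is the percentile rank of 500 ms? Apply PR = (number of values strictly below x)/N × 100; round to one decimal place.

N = 7.
Strictly below 500: 4. Equal to 500: 1.
PR = 4/7 × 100 = 57.1

57.1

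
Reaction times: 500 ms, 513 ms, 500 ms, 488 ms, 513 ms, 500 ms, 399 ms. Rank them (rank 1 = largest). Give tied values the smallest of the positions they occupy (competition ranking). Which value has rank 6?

488

Sorted (descending): 513, 513, 500, 500, 500, 488, 399
The 2 values of 513 occupy positions 1–2 → each gets rank 1.
The 3 values of 500 occupy positions 3–5 → each gets rank 3.
Rank 6 → value 488.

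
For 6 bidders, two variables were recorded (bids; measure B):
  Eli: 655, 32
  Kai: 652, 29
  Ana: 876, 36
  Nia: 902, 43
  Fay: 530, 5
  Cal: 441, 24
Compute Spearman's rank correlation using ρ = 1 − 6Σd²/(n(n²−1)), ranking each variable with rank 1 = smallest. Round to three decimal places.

Ranks of variable 1: 4, 3, 5, 6, 2, 1
Ranks of variable 2: 4, 3, 5, 6, 1, 2
d = r₁ − r₂: 0, 0, 0, 0, 1, -1
d²: 0, 0, 0, 0, 1, 1; Σd² = 2
ρ = 1 − 6·2/(6·35) = 1 − 12/210 = 0.943

0.943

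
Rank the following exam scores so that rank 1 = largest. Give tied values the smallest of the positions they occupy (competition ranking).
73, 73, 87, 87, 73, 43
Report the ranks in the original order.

3, 3, 1, 1, 3, 6

Sorted (descending): 87, 87, 73, 73, 73, 43
The 2 values of 87 occupy positions 1–2 → each gets rank 1.
The 3 values of 73 occupy positions 3–5 → each gets rank 3.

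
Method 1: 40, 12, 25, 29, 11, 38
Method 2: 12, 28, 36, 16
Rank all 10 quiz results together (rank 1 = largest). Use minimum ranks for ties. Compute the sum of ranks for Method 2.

23

Sorted (descending): 40, 38, 36, 29, 28, 25, 16, 12, 12, 11
The 2 values of 12 occupy positions 8–9 → each gets rank 8.
Method 2 values → pooled ranks: 12→8, 28→5, 36→3, 16→7
Rank sum = 8 + 5 + 3 + 7 = 23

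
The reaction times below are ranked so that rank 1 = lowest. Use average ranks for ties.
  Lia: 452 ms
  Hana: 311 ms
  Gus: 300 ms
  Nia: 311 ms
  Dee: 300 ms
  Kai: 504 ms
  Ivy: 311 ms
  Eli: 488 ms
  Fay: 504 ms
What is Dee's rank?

Sorted (ascending): 300, 300, 311, 311, 311, 452, 488, 504, 504
The 2 values of 300 occupy positions 1–2 → average rank (1+2)/2 = 1.5.
The 3 values of 311 occupy positions 3–5 → average rank 4.
The 2 values of 504 occupy positions 8–9 → average rank (8+9)/2 = 8.5.
Dee has value 300 ms → rank 1.5.

1.5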